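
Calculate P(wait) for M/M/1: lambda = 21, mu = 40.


P(wait) = rho = lambda/mu = 21/40 = 0.525

0.525


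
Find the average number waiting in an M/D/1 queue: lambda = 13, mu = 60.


M/D/1: Lq = rho^2 / (2*(1-rho)) where rho = 13/60; Lq = 0.03

0.03


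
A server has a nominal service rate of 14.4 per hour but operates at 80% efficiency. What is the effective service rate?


Effective rate = mu * efficiency = 14.4 * 0.8 = 11.52 per hour

11.52 per hour


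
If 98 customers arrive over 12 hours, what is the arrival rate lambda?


lambda = total arrivals / time = 98 / 12 = 8.17 per hour

8.17 per hour


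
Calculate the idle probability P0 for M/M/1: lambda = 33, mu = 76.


P0 = 1 - rho = 1 - 33/76 = 0.5658

0.5658


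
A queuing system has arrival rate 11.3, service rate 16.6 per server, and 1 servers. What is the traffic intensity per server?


rho = lambda / (c * mu) = 11.3 / (1 * 16.6) = 0.6807

0.6807


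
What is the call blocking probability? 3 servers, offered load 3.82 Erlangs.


B(N,A) = (A^N/N!) / sum(A^k/k!, k=0..N) with N=3, A=3.82 = 0.434

0.434


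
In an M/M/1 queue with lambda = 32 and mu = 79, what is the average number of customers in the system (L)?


rho = 32/79; L = rho/(1-rho) = 0.68

0.68


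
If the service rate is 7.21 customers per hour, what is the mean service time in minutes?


Mean service time = 60/mu = 60/7.21 = 8.32 minutes

8.32 minutes


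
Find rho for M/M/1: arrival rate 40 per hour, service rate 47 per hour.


rho = lambda/mu = 40/47 = 0.8511

0.8511


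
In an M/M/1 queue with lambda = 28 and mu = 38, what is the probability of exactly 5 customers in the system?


rho = 28/38; P(n) = (1-rho)*rho^n = (1-28/38)*(28/38)^5 = 0.0572

0.0572


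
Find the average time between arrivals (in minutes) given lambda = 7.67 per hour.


Mean interarrival time = 60/lambda = 60/7.67 = 7.82 minutes

7.82 minutes


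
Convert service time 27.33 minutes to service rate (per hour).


mu = 60 / avg_service_time = 60 / 27.33 = 2.2 per hour

2.2 per hour


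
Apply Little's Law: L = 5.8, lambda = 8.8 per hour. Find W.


W = L / lambda = 5.8 / 8.8 = 0.6591 hours

0.6591 hours


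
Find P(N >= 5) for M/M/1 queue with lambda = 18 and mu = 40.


P(N >= 5) = rho^5 = (18/40)^5 = 0.0185

0.0185


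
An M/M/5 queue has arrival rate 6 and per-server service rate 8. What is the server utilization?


rho = lambda/(c*mu) = 6/(5*8) = 0.15

0.15


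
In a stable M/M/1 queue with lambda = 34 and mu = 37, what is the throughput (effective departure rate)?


For a stable queue (lambda < mu), throughput = lambda = 34 per hour

34 per hour


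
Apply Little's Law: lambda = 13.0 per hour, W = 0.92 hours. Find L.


L = lambda * W = 13.0 * 0.92 = 11.96

11.96


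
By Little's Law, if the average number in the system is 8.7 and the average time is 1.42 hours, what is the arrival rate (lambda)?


lambda = L / W = 8.7 / 1.42 = 6.13 per hour

6.13 per hour


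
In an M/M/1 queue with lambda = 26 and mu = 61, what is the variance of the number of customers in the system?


rho = 26/61; Var(N) = rho/(1-rho)^2 = 1.29

1.29


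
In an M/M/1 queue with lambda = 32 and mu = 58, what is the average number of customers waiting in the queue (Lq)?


rho = 32/58; Lq = rho^2/(1-rho) = 0.68

0.68


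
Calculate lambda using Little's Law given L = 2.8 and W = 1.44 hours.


lambda = L / W = 2.8 / 1.44 = 1.94 per hour

1.94 per hour


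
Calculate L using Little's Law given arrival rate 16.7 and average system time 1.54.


L = lambda * W = 16.7 * 1.54 = 25.72

25.72


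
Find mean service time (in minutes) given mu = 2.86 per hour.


Mean service time = 60/mu = 60/2.86 = 20.98 minutes

20.98 minutes


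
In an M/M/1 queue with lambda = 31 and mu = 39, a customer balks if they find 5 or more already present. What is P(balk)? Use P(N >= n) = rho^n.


P(N >= 5) = rho^5 = (31/39)^5 = 0.3173

0.3173


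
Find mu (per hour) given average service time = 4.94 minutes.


mu = 60 / avg_service_time = 60 / 4.94 = 12.15 per hour

12.15 per hour


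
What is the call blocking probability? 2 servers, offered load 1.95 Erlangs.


B(N,A) = (A^N/N!) / sum(A^k/k!, k=0..N) with N=2, A=1.95 = 0.3919

0.3919


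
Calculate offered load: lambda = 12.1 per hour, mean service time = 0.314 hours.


Offered load a = lambda * E[S] = 12.1 * 0.314 = 3.8 Erlangs

3.8 Erlangs


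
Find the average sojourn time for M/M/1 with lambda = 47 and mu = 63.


W = 1/(mu - lambda) = 1/(63 - 47) = 0.0625 hours

0.0625 hours


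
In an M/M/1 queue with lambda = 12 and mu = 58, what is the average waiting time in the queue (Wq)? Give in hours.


rho = 12/58; Wq = rho/(mu - lambda) = 0.0045 hours

0.0045 hours


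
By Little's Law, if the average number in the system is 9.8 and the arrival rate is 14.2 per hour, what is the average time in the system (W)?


W = L / lambda = 9.8 / 14.2 = 0.6901 hours

0.6901 hours


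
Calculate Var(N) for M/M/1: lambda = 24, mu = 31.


rho = 24/31; Var(N) = rho/(1-rho)^2 = 15.18

15.18


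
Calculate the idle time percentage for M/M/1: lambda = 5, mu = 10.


Idle fraction = (1 - rho) * 100 = (1 - 5/10) * 100 = 50.0%

50.0%


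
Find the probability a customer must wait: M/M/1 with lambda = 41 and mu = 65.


P(wait) = rho = lambda/mu = 41/65 = 0.6308

0.6308


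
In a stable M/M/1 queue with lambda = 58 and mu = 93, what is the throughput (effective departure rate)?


For a stable queue (lambda < mu), throughput = lambda = 58 per hour

58 per hour


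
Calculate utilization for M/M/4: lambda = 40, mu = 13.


rho = lambda/(c*mu) = 40/(4*13) = 0.7692

0.7692


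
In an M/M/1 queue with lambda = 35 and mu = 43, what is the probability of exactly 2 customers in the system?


rho = 35/43; P(n) = (1-rho)*rho^n = (1-35/43)*(35/43)^2 = 0.1233

0.1233


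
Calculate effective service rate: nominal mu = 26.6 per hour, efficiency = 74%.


Effective rate = mu * efficiency = 26.6 * 0.74 = 19.68 per hour

19.68 per hour


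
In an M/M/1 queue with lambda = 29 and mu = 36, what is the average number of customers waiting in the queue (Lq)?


rho = 29/36; Lq = rho^2/(1-rho) = 3.34

3.34


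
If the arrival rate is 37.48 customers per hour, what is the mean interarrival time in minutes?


Mean interarrival time = 60/lambda = 60/37.48 = 1.6 minutes

1.6 minutes


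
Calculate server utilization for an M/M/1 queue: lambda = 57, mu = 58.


rho = lambda/mu = 57/58 = 0.9828

0.9828


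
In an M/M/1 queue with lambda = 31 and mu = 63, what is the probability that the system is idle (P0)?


P0 = 1 - rho = 1 - 31/63 = 0.5079

0.5079


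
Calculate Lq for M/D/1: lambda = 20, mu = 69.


M/D/1: Lq = rho^2 / (2*(1-rho)) where rho = 20/69; Lq = 0.06

0.06


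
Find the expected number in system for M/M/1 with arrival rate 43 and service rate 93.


rho = 43/93; L = rho/(1-rho) = 0.86

0.86


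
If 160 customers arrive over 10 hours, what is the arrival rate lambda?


lambda = total arrivals / time = 160 / 10 = 16.0 per hour

16.0 per hour


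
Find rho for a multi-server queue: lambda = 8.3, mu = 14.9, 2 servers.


rho = lambda / (c * mu) = 8.3 / (2 * 14.9) = 0.2785

0.2785


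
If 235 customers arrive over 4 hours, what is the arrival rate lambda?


lambda = total arrivals / time = 235 / 4 = 58.75 per hour

58.75 per hour


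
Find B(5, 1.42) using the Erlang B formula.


B(N,A) = (A^N/N!) / sum(A^k/k!, k=0..N) with N=5, A=1.42 = 0.0117

0.0117


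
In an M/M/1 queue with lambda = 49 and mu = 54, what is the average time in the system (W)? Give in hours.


W = 1/(mu - lambda) = 1/(54 - 49) = 0.2 hours

0.2 hours


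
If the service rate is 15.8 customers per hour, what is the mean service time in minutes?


Mean service time = 60/mu = 60/15.8 = 3.8 minutes

3.8 minutes


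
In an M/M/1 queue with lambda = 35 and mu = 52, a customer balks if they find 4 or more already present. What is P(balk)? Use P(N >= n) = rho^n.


P(N >= 4) = rho^4 = (35/52)^4 = 0.2052

0.2052


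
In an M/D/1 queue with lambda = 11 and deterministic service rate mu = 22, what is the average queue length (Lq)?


M/D/1: Lq = rho^2 / (2*(1-rho)) where rho = 11/22; Lq = 0.25

0.25


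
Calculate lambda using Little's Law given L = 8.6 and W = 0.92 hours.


lambda = L / W = 8.6 / 0.92 = 9.35 per hour

9.35 per hour


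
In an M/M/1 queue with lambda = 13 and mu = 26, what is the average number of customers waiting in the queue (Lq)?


rho = 13/26; Lq = rho^2/(1-rho) = 0.5

0.5


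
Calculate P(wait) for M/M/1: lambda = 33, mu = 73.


P(wait) = rho = lambda/mu = 33/73 = 0.4521

0.4521


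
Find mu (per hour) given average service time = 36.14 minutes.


mu = 60 / avg_service_time = 60 / 36.14 = 1.66 per hour

1.66 per hour


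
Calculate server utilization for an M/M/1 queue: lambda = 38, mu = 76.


rho = lambda/mu = 38/76 = 0.5

0.5


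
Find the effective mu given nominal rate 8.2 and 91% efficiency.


Effective rate = mu * efficiency = 8.2 * 0.91 = 7.46 per hour

7.46 per hour


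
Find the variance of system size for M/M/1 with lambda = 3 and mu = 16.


rho = 3/16; Var(N) = rho/(1-rho)^2 = 0.28

0.28


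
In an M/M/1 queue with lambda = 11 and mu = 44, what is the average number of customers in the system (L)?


rho = 11/44; L = rho/(1-rho) = 0.33

0.33


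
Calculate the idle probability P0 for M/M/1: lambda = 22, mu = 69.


P0 = 1 - rho = 1 - 22/69 = 0.6812

0.6812


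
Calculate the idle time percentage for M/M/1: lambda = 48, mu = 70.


Idle fraction = (1 - rho) * 100 = (1 - 48/70) * 100 = 31.4%

31.4%


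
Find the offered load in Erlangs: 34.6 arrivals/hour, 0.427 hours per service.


Offered load a = lambda * E[S] = 34.6 * 0.427 = 14.77 Erlangs

14.77 Erlangs


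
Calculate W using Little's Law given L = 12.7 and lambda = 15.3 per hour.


W = L / lambda = 12.7 / 15.3 = 0.8301 hours

0.8301 hours


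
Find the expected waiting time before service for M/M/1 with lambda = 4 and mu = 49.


rho = 4/49; Wq = rho/(mu - lambda) = 0.0018 hours

0.0018 hours


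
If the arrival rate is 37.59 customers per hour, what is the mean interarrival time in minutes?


Mean interarrival time = 60/lambda = 60/37.59 = 1.6 minutes

1.6 minutes


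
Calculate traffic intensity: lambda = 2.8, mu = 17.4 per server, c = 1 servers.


rho = lambda / (c * mu) = 2.8 / (1 * 17.4) = 0.1609

0.1609


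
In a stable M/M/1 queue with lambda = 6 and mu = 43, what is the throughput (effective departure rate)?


For a stable queue (lambda < mu), throughput = lambda = 6 per hour

6 per hour


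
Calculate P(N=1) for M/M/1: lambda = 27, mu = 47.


rho = 27/47; P(n) = (1-rho)*rho^n = (1-27/47)*(27/47)^1 = 0.2445

0.2445


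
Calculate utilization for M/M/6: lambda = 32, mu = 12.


rho = lambda/(c*mu) = 32/(6*12) = 0.4444

0.4444


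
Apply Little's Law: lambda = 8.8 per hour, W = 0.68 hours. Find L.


L = lambda * W = 8.8 * 0.68 = 5.98

5.98


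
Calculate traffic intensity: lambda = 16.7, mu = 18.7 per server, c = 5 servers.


rho = lambda / (c * mu) = 16.7 / (5 * 18.7) = 0.1786

0.1786


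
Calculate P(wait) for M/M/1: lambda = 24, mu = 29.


P(wait) = rho = lambda/mu = 24/29 = 0.8276

0.8276


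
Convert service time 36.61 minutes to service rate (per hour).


mu = 60 / avg_service_time = 60 / 36.61 = 1.64 per hour

1.64 per hour


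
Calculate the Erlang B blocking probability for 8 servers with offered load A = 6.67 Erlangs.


B(N,A) = (A^N/N!) / sum(A^k/k!, k=0..N) with N=8, A=6.67 = 0.1598

0.1598


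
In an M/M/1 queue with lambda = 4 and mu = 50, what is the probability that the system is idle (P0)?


P0 = 1 - rho = 1 - 4/50 = 0.92

0.92


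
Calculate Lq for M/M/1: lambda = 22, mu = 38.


rho = 22/38; Lq = rho^2/(1-rho) = 0.8

0.8


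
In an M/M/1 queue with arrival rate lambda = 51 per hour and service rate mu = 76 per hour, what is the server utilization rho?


rho = lambda/mu = 51/76 = 0.6711

0.6711


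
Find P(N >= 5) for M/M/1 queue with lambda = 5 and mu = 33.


P(N >= 5) = rho^5 = (5/33)^5 = 0.0001

0.0001


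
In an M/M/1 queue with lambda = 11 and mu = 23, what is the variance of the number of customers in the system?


rho = 11/23; Var(N) = rho/(1-rho)^2 = 1.76

1.76


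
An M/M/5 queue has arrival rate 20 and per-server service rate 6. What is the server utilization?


rho = lambda/(c*mu) = 20/(5*6) = 0.6667

0.6667


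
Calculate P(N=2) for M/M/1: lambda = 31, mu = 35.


rho = 31/35; P(n) = (1-rho)*rho^n = (1-31/35)*(31/35)^2 = 0.0897

0.0897


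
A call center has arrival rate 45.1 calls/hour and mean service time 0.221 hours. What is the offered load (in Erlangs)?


Offered load a = lambda * E[S] = 45.1 * 0.221 = 9.97 Erlangs

9.97 Erlangs


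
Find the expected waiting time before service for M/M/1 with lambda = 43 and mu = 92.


rho = 43/92; Wq = rho/(mu - lambda) = 0.0095 hours

0.0095 hours


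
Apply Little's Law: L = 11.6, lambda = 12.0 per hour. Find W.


W = L / lambda = 11.6 / 12.0 = 0.9667 hours

0.9667 hours


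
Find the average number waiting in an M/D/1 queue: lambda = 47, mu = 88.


M/D/1: Lq = rho^2 / (2*(1-rho)) where rho = 47/88; Lq = 0.31

0.31


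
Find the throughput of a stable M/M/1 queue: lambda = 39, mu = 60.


For a stable queue (lambda < mu), throughput = lambda = 39 per hour

39 per hour


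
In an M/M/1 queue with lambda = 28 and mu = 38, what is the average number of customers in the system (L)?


rho = 28/38; L = rho/(1-rho) = 2.8

2.8


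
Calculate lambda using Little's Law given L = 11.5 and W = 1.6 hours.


lambda = L / W = 11.5 / 1.6 = 7.19 per hour

7.19 per hour


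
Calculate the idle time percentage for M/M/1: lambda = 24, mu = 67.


Idle fraction = (1 - rho) * 100 = (1 - 24/67) * 100 = 64.2%

64.2%


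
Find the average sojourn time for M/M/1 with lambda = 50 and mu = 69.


W = 1/(mu - lambda) = 1/(69 - 50) = 0.0526 hours

0.0526 hours


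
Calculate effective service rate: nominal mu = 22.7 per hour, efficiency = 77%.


Effective rate = mu * efficiency = 22.7 * 0.77 = 17.48 per hour

17.48 per hour


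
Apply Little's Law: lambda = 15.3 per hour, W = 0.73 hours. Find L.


L = lambda * W = 15.3 * 0.73 = 11.17

11.17


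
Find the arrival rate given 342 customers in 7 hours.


lambda = total arrivals / time = 342 / 7 = 48.86 per hour

48.86 per hour


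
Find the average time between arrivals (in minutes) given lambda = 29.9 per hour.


Mean interarrival time = 60/lambda = 60/29.9 = 2.01 minutes

2.01 minutes


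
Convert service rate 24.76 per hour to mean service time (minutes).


Mean service time = 60/mu = 60/24.76 = 2.42 minutes

2.42 minutes


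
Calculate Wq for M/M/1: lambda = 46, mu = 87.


rho = 46/87; Wq = rho/(mu - lambda) = 0.0129 hours

0.0129 hours


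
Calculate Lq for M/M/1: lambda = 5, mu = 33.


rho = 5/33; Lq = rho^2/(1-rho) = 0.03

0.03


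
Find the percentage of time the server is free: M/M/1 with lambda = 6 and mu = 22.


Idle fraction = (1 - rho) * 100 = (1 - 6/22) * 100 = 72.7%

72.7%


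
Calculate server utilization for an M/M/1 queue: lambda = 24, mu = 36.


rho = lambda/mu = 24/36 = 0.6667

0.6667


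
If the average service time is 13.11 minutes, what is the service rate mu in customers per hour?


mu = 60 / avg_service_time = 60 / 13.11 = 4.58 per hour

4.58 per hour


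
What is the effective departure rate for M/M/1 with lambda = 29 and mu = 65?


For a stable queue (lambda < mu), throughput = lambda = 29 per hour

29 per hour


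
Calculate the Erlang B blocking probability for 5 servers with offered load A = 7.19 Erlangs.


B(N,A) = (A^N/N!) / sum(A^k/k!, k=0..N) with N=5, A=7.19 = 0.4358

0.4358


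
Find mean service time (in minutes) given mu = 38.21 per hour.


Mean service time = 60/mu = 60/38.21 = 1.57 minutes

1.57 minutes


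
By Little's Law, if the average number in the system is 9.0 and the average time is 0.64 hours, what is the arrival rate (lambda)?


lambda = L / W = 9.0 / 0.64 = 14.06 per hour

14.06 per hour


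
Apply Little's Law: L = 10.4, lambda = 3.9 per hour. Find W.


W = L / lambda = 10.4 / 3.9 = 2.6667 hours

2.6667 hours


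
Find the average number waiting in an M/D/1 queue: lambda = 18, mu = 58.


M/D/1: Lq = rho^2 / (2*(1-rho)) where rho = 18/58; Lq = 0.07

0.07


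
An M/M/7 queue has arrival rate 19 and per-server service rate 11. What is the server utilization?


rho = lambda/(c*mu) = 19/(7*11) = 0.2468

0.2468


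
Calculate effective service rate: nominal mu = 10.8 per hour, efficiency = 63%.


Effective rate = mu * efficiency = 10.8 * 0.63 = 6.8 per hour

6.8 per hour


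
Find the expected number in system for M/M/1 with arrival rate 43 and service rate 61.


rho = 43/61; L = rho/(1-rho) = 2.39

2.39


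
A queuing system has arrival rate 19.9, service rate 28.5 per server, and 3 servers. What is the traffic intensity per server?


rho = lambda / (c * mu) = 19.9 / (3 * 28.5) = 0.2327

0.2327


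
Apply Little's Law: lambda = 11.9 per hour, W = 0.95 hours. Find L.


L = lambda * W = 11.9 * 0.95 = 11.31

11.31


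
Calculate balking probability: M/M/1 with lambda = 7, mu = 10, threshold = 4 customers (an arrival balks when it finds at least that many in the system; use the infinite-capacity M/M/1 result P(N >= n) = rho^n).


P(N >= 4) = rho^4 = (7/10)^4 = 0.2401

0.2401


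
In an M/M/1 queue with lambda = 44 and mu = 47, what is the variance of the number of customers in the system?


rho = 44/47; Var(N) = rho/(1-rho)^2 = 229.78

229.78


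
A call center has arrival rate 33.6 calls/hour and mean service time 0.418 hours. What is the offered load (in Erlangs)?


Offered load a = lambda * E[S] = 33.6 * 0.418 = 14.04 Erlangs

14.04 Erlangs


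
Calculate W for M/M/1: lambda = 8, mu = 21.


W = 1/(mu - lambda) = 1/(21 - 8) = 0.0769 hours

0.0769 hours


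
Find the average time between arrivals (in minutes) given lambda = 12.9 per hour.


Mean interarrival time = 60/lambda = 60/12.9 = 4.65 minutes

4.65 minutes


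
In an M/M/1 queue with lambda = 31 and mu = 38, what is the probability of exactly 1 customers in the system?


rho = 31/38; P(n) = (1-rho)*rho^n = (1-31/38)*(31/38)^1 = 0.1503

0.1503


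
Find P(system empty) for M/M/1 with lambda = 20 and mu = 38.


P0 = 1 - rho = 1 - 20/38 = 0.4737

0.4737


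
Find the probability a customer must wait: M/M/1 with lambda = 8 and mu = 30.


P(wait) = rho = lambda/mu = 8/30 = 0.2667

0.2667


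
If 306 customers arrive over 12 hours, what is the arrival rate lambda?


lambda = total arrivals / time = 306 / 12 = 25.5 per hour

25.5 per hour


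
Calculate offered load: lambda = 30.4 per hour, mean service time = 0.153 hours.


Offered load a = lambda * E[S] = 30.4 * 0.153 = 4.65 Erlangs

4.65 Erlangs


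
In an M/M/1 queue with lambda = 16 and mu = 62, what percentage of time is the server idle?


Idle fraction = (1 - rho) * 100 = (1 - 16/62) * 100 = 74.2%

74.2%


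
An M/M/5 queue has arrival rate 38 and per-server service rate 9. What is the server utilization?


rho = lambda/(c*mu) = 38/(5*9) = 0.8444

0.8444


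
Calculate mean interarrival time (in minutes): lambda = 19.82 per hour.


Mean interarrival time = 60/lambda = 60/19.82 = 3.03 minutes

3.03 minutes


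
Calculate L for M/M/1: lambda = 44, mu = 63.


rho = 44/63; L = rho/(1-rho) = 2.32

2.32


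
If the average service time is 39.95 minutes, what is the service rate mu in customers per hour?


mu = 60 / avg_service_time = 60 / 39.95 = 1.5 per hour

1.5 per hour


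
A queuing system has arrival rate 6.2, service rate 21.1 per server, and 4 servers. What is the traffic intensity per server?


rho = lambda / (c * mu) = 6.2 / (4 * 21.1) = 0.0735

0.0735


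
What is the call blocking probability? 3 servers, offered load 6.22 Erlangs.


B(N,A) = (A^N/N!) / sum(A^k/k!, k=0..N) with N=3, A=6.22 = 0.6016

0.6016


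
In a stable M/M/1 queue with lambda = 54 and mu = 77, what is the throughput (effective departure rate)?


For a stable queue (lambda < mu), throughput = lambda = 54 per hour

54 per hour


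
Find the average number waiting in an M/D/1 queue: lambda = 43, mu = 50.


M/D/1: Lq = rho^2 / (2*(1-rho)) where rho = 43/50; Lq = 2.64

2.64


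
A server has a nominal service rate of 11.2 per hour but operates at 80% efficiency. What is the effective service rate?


Effective rate = mu * efficiency = 11.2 * 0.8 = 8.96 per hour

8.96 per hour


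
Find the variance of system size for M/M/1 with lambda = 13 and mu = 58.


rho = 13/58; Var(N) = rho/(1-rho)^2 = 0.37

0.37


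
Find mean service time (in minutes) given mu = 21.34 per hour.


Mean service time = 60/mu = 60/21.34 = 2.81 minutes

2.81 minutes


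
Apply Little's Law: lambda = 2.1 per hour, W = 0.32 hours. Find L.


L = lambda * W = 2.1 * 0.32 = 0.67

0.67


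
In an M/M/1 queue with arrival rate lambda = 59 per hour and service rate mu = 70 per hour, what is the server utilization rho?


rho = lambda/mu = 59/70 = 0.8429

0.8429


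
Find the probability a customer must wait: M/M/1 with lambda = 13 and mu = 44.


P(wait) = rho = lambda/mu = 13/44 = 0.2955

0.2955


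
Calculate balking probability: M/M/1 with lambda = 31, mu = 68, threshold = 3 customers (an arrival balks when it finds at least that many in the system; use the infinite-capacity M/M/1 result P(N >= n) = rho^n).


P(N >= 3) = rho^3 = (31/68)^3 = 0.0947

0.0947


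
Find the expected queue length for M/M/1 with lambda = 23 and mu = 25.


rho = 23/25; Lq = rho^2/(1-rho) = 10.58

10.58


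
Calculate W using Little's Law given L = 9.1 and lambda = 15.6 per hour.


W = L / lambda = 9.1 / 15.6 = 0.5833 hours

0.5833 hours


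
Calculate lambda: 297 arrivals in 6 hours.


lambda = total arrivals / time = 297 / 6 = 49.5 per hour

49.5 per hour


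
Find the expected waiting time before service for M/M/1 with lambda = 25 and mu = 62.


rho = 25/62; Wq = rho/(mu - lambda) = 0.0109 hours

0.0109 hours


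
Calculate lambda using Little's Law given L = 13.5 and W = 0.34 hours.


lambda = L / W = 13.5 / 0.34 = 39.71 per hour

39.71 per hour


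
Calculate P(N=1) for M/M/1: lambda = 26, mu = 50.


rho = 26/50; P(n) = (1-rho)*rho^n = (1-26/50)*(26/50)^1 = 0.2496

0.2496


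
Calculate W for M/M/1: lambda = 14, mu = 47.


W = 1/(mu - lambda) = 1/(47 - 14) = 0.0303 hours

0.0303 hours


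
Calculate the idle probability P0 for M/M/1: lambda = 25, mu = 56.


P0 = 1 - rho = 1 - 25/56 = 0.5536

0.5536


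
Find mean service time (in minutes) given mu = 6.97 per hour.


Mean service time = 60/mu = 60/6.97 = 8.61 minutes

8.61 minutes


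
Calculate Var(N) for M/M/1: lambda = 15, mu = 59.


rho = 15/59; Var(N) = rho/(1-rho)^2 = 0.46

0.46


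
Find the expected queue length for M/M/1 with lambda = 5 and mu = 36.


rho = 5/36; Lq = rho^2/(1-rho) = 0.02

0.02


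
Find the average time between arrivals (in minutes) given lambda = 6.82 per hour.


Mean interarrival time = 60/lambda = 60/6.82 = 8.8 minutes

8.8 minutes


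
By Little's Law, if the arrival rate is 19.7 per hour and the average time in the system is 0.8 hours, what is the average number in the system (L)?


L = lambda * W = 19.7 * 0.8 = 15.76

15.76


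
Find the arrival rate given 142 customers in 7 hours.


lambda = total arrivals / time = 142 / 7 = 20.29 per hour

20.29 per hour


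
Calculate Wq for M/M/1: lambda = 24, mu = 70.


rho = 24/70; Wq = rho/(mu - lambda) = 0.0075 hours

0.0075 hours


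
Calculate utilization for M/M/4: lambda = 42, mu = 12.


rho = lambda/(c*mu) = 42/(4*12) = 0.875

0.875


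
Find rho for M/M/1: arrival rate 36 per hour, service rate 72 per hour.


rho = lambda/mu = 36/72 = 0.5

0.5


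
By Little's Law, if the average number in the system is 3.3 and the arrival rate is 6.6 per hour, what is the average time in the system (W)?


W = L / lambda = 3.3 / 6.6 = 0.5 hours

0.5 hours


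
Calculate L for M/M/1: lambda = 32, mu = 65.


rho = 32/65; L = rho/(1-rho) = 0.97

0.97


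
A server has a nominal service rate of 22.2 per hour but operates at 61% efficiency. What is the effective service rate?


Effective rate = mu * efficiency = 22.2 * 0.61 = 13.54 per hour

13.54 per hour


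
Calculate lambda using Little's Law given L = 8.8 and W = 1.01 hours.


lambda = L / W = 8.8 / 1.01 = 8.71 per hour

8.71 per hour


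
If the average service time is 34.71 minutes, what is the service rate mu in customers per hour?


mu = 60 / avg_service_time = 60 / 34.71 = 1.73 per hour

1.73 per hour


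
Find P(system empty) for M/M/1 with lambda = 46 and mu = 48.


P0 = 1 - rho = 1 - 46/48 = 0.0417

0.0417


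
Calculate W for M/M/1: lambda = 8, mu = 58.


W = 1/(mu - lambda) = 1/(58 - 8) = 0.02 hours

0.02 hours


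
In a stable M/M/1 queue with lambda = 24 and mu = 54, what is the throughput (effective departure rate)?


For a stable queue (lambda < mu), throughput = lambda = 24 per hour

24 per hour


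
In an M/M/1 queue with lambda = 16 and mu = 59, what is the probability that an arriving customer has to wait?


P(wait) = rho = lambda/mu = 16/59 = 0.2712

0.2712


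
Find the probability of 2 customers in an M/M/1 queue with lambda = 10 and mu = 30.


rho = 10/30; P(n) = (1-rho)*rho^n = (1-10/30)*(10/30)^2 = 0.0741

0.0741


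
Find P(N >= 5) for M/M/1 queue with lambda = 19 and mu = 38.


P(N >= 5) = rho^5 = (19/38)^5 = 0.0313

0.0313


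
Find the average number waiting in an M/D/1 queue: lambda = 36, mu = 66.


M/D/1: Lq = rho^2 / (2*(1-rho)) where rho = 36/66; Lq = 0.33

0.33


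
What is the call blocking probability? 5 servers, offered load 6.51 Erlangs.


B(N,A) = (A^N/N!) / sum(A^k/k!, k=0..N) with N=5, A=6.51 = 0.3946

0.3946


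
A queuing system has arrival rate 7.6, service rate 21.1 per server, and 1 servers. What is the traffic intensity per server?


rho = lambda / (c * mu) = 7.6 / (1 * 21.1) = 0.3602

0.3602


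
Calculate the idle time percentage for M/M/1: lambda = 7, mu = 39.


Idle fraction = (1 - rho) * 100 = (1 - 7/39) * 100 = 82.1%

82.1%


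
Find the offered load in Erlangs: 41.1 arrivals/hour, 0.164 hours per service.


Offered load a = lambda * E[S] = 41.1 * 0.164 = 6.74 Erlangs

6.74 Erlangs


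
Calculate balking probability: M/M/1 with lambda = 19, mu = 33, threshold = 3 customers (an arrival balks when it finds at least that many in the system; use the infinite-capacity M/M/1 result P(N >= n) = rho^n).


P(N >= 3) = rho^3 = (19/33)^3 = 0.1909

0.1909


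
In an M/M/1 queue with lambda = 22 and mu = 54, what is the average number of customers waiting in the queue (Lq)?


rho = 22/54; Lq = rho^2/(1-rho) = 0.28

0.28


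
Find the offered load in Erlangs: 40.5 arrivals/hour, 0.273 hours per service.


Offered load a = lambda * E[S] = 40.5 * 0.273 = 11.06 Erlangs

11.06 Erlangs


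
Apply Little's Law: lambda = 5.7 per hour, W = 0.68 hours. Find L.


L = lambda * W = 5.7 * 0.68 = 3.88

3.88


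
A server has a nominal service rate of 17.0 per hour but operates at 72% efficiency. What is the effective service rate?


Effective rate = mu * efficiency = 17.0 * 0.72 = 12.24 per hour

12.24 per hour


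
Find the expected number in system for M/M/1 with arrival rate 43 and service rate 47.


rho = 43/47; L = rho/(1-rho) = 10.75

10.75


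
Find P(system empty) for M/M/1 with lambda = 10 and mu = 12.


P0 = 1 - rho = 1 - 10/12 = 0.1667

0.1667


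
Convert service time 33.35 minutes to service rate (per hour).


mu = 60 / avg_service_time = 60 / 33.35 = 1.8 per hour

1.8 per hour


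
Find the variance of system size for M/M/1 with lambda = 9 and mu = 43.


rho = 9/43; Var(N) = rho/(1-rho)^2 = 0.33

0.33


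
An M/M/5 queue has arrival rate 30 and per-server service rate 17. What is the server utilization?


rho = lambda/(c*mu) = 30/(5*17) = 0.3529

0.3529


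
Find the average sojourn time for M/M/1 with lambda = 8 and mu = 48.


W = 1/(mu - lambda) = 1/(48 - 8) = 0.025 hours

0.025 hours


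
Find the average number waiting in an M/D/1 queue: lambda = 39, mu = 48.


M/D/1: Lq = rho^2 / (2*(1-rho)) where rho = 39/48; Lq = 1.76

1.76


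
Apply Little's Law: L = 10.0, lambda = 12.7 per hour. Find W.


W = L / lambda = 10.0 / 12.7 = 0.7874 hours

0.7874 hours


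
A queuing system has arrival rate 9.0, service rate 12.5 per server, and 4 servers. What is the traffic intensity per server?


rho = lambda / (c * mu) = 9.0 / (4 * 12.5) = 0.18

0.18


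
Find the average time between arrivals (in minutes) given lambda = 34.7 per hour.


Mean interarrival time = 60/lambda = 60/34.7 = 1.73 minutes

1.73 minutes


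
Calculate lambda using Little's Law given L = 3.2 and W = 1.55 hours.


lambda = L / W = 3.2 / 1.55 = 2.06 per hour

2.06 per hour


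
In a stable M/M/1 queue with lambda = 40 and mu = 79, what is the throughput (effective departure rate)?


For a stable queue (lambda < mu), throughput = lambda = 40 per hour

40 per hour


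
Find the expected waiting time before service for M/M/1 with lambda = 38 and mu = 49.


rho = 38/49; Wq = rho/(mu - lambda) = 0.0705 hours

0.0705 hours


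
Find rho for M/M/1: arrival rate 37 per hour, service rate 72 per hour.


rho = lambda/mu = 37/72 = 0.5139

0.5139


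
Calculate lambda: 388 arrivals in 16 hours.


lambda = total arrivals / time = 388 / 16 = 24.25 per hour

24.25 per hour


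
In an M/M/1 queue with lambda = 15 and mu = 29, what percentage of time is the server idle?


Idle fraction = (1 - rho) * 100 = (1 - 15/29) * 100 = 48.3%

48.3%


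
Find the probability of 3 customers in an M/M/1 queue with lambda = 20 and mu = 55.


rho = 20/55; P(n) = (1-rho)*rho^n = (1-20/55)*(20/55)^3 = 0.0306

0.0306


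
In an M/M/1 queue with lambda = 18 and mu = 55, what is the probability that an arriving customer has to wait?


P(wait) = rho = lambda/mu = 18/55 = 0.3273

0.3273


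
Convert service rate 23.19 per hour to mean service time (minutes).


Mean service time = 60/mu = 60/23.19 = 2.59 minutes

2.59 minutes


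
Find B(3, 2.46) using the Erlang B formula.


B(N,A) = (A^N/N!) / sum(A^k/k!, k=0..N) with N=3, A=2.46 = 0.2767

0.2767


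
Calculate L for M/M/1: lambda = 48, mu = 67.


rho = 48/67; L = rho/(1-rho) = 2.53

2.53


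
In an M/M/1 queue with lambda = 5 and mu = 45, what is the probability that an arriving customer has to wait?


P(wait) = rho = lambda/mu = 5/45 = 0.1111

0.1111


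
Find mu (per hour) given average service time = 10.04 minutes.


mu = 60 / avg_service_time = 60 / 10.04 = 5.98 per hour

5.98 per hour


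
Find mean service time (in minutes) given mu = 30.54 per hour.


Mean service time = 60/mu = 60/30.54 = 1.96 minutes

1.96 minutes


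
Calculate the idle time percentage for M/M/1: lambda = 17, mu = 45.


Idle fraction = (1 - rho) * 100 = (1 - 17/45) * 100 = 62.2%

62.2%


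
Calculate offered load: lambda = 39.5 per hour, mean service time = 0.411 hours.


Offered load a = lambda * E[S] = 39.5 * 0.411 = 16.23 Erlangs

16.23 Erlangs


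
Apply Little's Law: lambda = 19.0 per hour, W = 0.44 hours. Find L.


L = lambda * W = 19.0 * 0.44 = 8.36

8.36


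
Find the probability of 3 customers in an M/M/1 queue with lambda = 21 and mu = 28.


rho = 21/28; P(n) = (1-rho)*rho^n = (1-21/28)*(21/28)^3 = 0.1055

0.1055


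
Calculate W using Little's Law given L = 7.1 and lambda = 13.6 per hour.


W = L / lambda = 7.1 / 13.6 = 0.5221 hours

0.5221 hours


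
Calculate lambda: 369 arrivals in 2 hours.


lambda = total arrivals / time = 369 / 2 = 184.5 per hour

184.5 per hour


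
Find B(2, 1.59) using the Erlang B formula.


B(N,A) = (A^N/N!) / sum(A^k/k!, k=0..N) with N=2, A=1.59 = 0.328

0.328


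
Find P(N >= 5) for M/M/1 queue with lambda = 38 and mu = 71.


P(N >= 5) = rho^5 = (38/71)^5 = 0.0439

0.0439


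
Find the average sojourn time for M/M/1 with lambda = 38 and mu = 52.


W = 1/(mu - lambda) = 1/(52 - 38) = 0.0714 hours

0.0714 hours


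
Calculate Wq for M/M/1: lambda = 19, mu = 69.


rho = 19/69; Wq = rho/(mu - lambda) = 0.0055 hours

0.0055 hours


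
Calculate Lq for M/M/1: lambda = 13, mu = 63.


rho = 13/63; Lq = rho^2/(1-rho) = 0.05

0.05


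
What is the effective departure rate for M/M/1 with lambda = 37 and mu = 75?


For a stable queue (lambda < mu), throughput = lambda = 37 per hour

37 per hour


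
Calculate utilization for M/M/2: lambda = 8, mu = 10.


rho = lambda/(c*mu) = 8/(2*10) = 0.4

0.4


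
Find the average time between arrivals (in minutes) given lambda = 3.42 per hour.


Mean interarrival time = 60/lambda = 60/3.42 = 17.54 minutes

17.54 minutes


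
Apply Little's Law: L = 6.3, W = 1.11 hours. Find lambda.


lambda = L / W = 6.3 / 1.11 = 5.68 per hour

5.68 per hour


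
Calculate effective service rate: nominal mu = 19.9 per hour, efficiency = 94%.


Effective rate = mu * efficiency = 19.9 * 0.94 = 18.71 per hour

18.71 per hour


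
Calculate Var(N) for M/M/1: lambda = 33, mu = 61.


rho = 33/61; Var(N) = rho/(1-rho)^2 = 2.57

2.57


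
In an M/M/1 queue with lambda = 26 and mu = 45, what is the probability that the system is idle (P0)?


P0 = 1 - rho = 1 - 26/45 = 0.4222

0.4222


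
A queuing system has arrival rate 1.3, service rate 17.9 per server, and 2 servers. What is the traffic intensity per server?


rho = lambda / (c * mu) = 1.3 / (2 * 17.9) = 0.0363

0.0363


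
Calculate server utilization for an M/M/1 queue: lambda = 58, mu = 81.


rho = lambda/mu = 58/81 = 0.716

0.716


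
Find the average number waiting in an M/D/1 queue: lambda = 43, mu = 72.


M/D/1: Lq = rho^2 / (2*(1-rho)) where rho = 43/72; Lq = 0.44

0.44


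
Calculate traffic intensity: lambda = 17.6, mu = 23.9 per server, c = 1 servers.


rho = lambda / (c * mu) = 17.6 / (1 * 23.9) = 0.7364

0.7364


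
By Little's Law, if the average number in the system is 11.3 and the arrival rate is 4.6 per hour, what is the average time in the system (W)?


W = L / lambda = 11.3 / 4.6 = 2.4565 hours

2.4565 hours


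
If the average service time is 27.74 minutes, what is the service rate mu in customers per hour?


mu = 60 / avg_service_time = 60 / 27.74 = 2.16 per hour

2.16 per hour


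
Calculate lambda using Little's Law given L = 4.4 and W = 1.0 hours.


lambda = L / W = 4.4 / 1.0 = 4.4 per hour

4.4 per hour


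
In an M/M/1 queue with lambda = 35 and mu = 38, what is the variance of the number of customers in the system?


rho = 35/38; Var(N) = rho/(1-rho)^2 = 147.78

147.78


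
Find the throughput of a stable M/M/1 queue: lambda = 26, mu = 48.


For a stable queue (lambda < mu), throughput = lambda = 26 per hour

26 per hour


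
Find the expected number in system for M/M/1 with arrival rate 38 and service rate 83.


rho = 38/83; L = rho/(1-rho) = 0.84

0.84


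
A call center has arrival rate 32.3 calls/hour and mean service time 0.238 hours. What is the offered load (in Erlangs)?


Offered load a = lambda * E[S] = 32.3 * 0.238 = 7.69 Erlangs

7.69 Erlangs


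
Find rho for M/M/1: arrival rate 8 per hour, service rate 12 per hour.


rho = lambda/mu = 8/12 = 0.6667

0.6667


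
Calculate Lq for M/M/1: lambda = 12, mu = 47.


rho = 12/47; Lq = rho^2/(1-rho) = 0.09

0.09


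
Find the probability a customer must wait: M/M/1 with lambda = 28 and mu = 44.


P(wait) = rho = lambda/mu = 28/44 = 0.6364

0.6364


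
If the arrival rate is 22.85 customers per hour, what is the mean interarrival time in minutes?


Mean interarrival time = 60/lambda = 60/22.85 = 2.63 minutes

2.63 minutes


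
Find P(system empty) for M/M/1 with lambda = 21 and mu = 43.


P0 = 1 - rho = 1 - 21/43 = 0.5116

0.5116


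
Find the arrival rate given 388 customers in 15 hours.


lambda = total arrivals / time = 388 / 15 = 25.87 per hour

25.87 per hour


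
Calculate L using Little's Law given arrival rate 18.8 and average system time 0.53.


L = lambda * W = 18.8 * 0.53 = 9.96

9.96


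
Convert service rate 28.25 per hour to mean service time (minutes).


Mean service time = 60/mu = 60/28.25 = 2.12 minutes

2.12 minutes


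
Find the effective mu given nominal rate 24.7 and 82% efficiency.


Effective rate = mu * efficiency = 24.7 * 0.82 = 20.25 per hour

20.25 per hour


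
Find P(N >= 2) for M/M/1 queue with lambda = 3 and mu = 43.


P(N >= 2) = rho^2 = (3/43)^2 = 0.0049

0.0049


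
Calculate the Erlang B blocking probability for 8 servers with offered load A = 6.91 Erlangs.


B(N,A) = (A^N/N!) / sum(A^k/k!, k=0..N) with N=8, A=6.91 = 0.1736

0.1736


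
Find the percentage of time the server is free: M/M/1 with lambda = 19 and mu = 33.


Idle fraction = (1 - rho) * 100 = (1 - 19/33) * 100 = 42.4%

42.4%


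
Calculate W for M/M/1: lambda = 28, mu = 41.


W = 1/(mu - lambda) = 1/(41 - 28) = 0.0769 hours

0.0769 hours


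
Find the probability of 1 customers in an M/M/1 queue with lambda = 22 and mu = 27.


rho = 22/27; P(n) = (1-rho)*rho^n = (1-22/27)*(22/27)^1 = 0.1509

0.1509


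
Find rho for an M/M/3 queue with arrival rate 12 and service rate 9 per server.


rho = lambda/(c*mu) = 12/(3*9) = 0.4444

0.4444


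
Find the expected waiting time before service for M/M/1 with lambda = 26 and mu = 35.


rho = 26/35; Wq = rho/(mu - lambda) = 0.0825 hours

0.0825 hours


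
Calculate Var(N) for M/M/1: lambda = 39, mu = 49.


rho = 39/49; Var(N) = rho/(1-rho)^2 = 19.11

19.11


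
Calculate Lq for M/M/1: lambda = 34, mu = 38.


rho = 34/38; Lq = rho^2/(1-rho) = 7.61

7.61


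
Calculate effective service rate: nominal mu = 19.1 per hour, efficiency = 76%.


Effective rate = mu * efficiency = 19.1 * 0.76 = 14.52 per hour

14.52 per hour


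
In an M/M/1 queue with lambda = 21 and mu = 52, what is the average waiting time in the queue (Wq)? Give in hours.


rho = 21/52; Wq = rho/(mu - lambda) = 0.013 hours

0.013 hours


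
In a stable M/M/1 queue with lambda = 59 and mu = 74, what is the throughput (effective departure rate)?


For a stable queue (lambda < mu), throughput = lambda = 59 per hour

59 per hour


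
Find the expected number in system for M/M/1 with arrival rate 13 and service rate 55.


rho = 13/55; L = rho/(1-rho) = 0.31

0.31


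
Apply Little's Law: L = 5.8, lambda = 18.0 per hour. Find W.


W = L / lambda = 5.8 / 18.0 = 0.3222 hours

0.3222 hours


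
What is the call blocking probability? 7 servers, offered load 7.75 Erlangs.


B(N,A) = (A^N/N!) / sum(A^k/k!, k=0..N) with N=7, A=7.75 = 0.2939

0.2939
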